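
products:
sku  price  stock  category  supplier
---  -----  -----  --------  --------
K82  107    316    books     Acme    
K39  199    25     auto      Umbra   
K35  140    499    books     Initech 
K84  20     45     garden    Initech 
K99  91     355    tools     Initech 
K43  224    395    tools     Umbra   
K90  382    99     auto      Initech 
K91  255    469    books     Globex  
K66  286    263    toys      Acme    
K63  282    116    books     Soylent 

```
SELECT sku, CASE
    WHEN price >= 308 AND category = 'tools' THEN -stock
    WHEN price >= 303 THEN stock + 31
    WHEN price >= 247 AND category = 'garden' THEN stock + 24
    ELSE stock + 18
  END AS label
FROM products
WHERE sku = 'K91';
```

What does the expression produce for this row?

sku = K91: price=255, stock=469, category=books, supplier=Globex.
price >= 308 AND category = 'tools' → false
price >= 303 → false
price >= 247 AND category = 'garden' → false
No prior WHEN matched → ELSE → 487

487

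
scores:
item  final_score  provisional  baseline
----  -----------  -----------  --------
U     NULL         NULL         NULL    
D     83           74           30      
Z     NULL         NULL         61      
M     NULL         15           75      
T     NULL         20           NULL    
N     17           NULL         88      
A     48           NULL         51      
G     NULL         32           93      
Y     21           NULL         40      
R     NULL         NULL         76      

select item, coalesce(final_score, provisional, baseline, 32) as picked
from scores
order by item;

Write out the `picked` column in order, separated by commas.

item=A: final_score=48 → 48
item=D: final_score=83 → 83
item=G: final_score=NULL, provisional=32 → 32
item=M: final_score=NULL, provisional=15 → 15
item=N: final_score=17 → 17
item=R: final_score=NULL, provisional=NULL, baseline=76 → 76
item=T: final_score=NULL, provisional=20 → 20
item=U: final_score=NULL, provisional=NULL, baseline=NULL, → literal 32 → 32
item=Y: final_score=21 → 21
item=Z: final_score=NULL, provisional=NULL, baseline=61 → 61

48, 83, 32, 15, 17, 76, 20, 32, 21, 61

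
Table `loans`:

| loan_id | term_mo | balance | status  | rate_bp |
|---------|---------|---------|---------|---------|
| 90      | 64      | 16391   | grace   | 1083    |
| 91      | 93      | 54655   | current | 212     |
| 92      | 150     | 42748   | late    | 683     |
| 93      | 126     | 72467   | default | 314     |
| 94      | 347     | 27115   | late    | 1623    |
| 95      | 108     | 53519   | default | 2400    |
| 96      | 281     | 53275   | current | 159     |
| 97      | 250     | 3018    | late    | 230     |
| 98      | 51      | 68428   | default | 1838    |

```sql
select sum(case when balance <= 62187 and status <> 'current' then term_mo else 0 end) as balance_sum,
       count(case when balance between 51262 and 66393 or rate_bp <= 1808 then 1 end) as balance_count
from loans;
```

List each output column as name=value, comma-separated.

balance_sum=919, balance_count=8

[balance_sum: balance <= 62187 and status <> 'current']
loan_id=90: ✓ → 64
loan_id=91: ✗
loan_id=92: ✓ → 150
loan_id=93: ✗
loan_id=94: ✓ → 347
loan_id=95: ✓ → 108
loan_id=96: ✗
loan_id=97: ✓ → 250
loan_id=98: ✗
balance_sum = 64 + 150 + 347 + 108 + 250 = 919
—
[balance_count: balance between 51262 and 66393 or rate_bp <= 1808]
loan_id=90: ✓ → 1
loan_id=91: ✓ → 1
loan_id=92: ✓ → 1
loan_id=93: ✓ → 1
loan_id=94: ✓ → 1
loan_id=95: ✓ → 1
loan_id=96: ✓ → 1
loan_id=97: ✓ → 1
loan_id=98: ✗
balance_count = COUNT(1, 1, 1, 1, 1, 1, 1, 1) = 8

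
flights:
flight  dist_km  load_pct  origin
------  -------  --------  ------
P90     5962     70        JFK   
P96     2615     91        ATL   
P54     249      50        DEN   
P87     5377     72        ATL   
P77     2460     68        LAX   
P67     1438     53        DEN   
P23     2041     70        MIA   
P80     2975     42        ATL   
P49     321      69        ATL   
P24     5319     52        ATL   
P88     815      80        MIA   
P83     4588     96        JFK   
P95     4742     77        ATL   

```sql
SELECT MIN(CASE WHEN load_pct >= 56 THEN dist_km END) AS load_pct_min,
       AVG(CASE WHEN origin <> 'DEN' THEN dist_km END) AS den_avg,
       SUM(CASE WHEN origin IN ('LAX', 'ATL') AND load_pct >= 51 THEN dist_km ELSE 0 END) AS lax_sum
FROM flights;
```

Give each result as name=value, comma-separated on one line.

load_pct_min=321, den_avg=3383.1818181818, lax_sum=20834

[load_pct_min: load_pct >= 56]
flight=P90: ✓ → 5962
flight=P96: ✓ → 2615
flight=P54: ✗
flight=P87: ✓ → 5377
flight=P77: ✓ → 2460
flight=P67: ✗
flight=P23: ✓ → 2041
flight=P80: ✗
flight=P49: ✓ → 321
flight=P24: ✗
flight=P88: ✓ → 815
flight=P83: ✓ → 4588
flight=P95: ✓ → 4742
load_pct_min = MIN(5962, 2615, 5377, 2460, 2041, 321, 815, 4588, 4742) = 321
—
[den_avg: origin <> 'DEN']
flight=P90: ✓ → 5962
flight=P96: ✓ → 2615
flight=P54: ✗
flight=P87: ✓ → 5377
flight=P77: ✓ → 2460
flight=P67: ✗
flight=P23: ✓ → 2041
flight=P80: ✓ → 2975
flight=P49: ✓ → 321
flight=P24: ✓ → 5319
flight=P88: ✓ → 815
flight=P83: ✓ → 4588
flight=P95: ✓ → 4742
den_avg = (5962 + 2615 + 5377 + 2460 + 2041 + 2975 + 321 + 5319 + 815 + 4588 + 4742) / 11 = 3383.1818181818
—
[lax_sum: origin IN ('LAX', 'ATL') AND load_pct >= 51]
flight=P90: ✗
flight=P96: ✓ → 2615
flight=P54: ✗
flight=P87: ✓ → 5377
flight=P77: ✓ → 2460
flight=P67: ✗
flight=P23: ✗
flight=P80: ✗
flight=P49: ✓ → 321
flight=P24: ✓ → 5319
flight=P88: ✗
flight=P83: ✗
flight=P95: ✓ → 4742
lax_sum = 2615 + 5377 + 2460 + 321 + 5319 + 4742 = 20834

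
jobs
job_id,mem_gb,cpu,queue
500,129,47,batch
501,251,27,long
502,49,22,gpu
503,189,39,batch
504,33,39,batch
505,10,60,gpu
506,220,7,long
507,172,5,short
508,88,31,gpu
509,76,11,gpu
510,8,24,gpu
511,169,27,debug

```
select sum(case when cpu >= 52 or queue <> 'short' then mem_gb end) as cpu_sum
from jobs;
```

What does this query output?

1222

job_id=500: ✓ → 129
job_id=501: ✓ → 251
job_id=502: ✓ → 49
job_id=503: ✓ → 189
job_id=504: ✓ → 33
job_id=505: ✓ → 10
job_id=506: ✓ → 220
job_id=507: ✗
job_id=508: ✓ → 88
job_id=509: ✓ → 76
job_id=510: ✓ → 8
job_id=511: ✓ → 169
cpu_sum = 129 + 251 + 49 + 189 + 33 + 10 + 220 + 88 + 76 + 8 + 169 = 1222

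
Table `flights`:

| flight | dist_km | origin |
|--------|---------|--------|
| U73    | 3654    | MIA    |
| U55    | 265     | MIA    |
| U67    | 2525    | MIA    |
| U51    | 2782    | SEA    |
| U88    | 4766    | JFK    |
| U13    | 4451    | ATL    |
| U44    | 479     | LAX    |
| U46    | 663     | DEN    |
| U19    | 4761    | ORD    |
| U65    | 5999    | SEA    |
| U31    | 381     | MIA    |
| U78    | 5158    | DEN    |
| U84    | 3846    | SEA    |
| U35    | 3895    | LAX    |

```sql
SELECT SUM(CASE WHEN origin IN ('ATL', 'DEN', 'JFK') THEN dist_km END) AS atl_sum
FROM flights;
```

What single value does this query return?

15038

flight=U73: ✗
flight=U55: ✗
flight=U67: ✗
flight=U51: ✗
flight=U88: ✓ → 4766
flight=U13: ✓ → 4451
flight=U44: ✗
flight=U46: ✓ → 663
flight=U19: ✗
flight=U65: ✗
flight=U31: ✗
flight=U78: ✓ → 5158
flight=U84: ✗
flight=U35: ✗
atl_sum = 4766 + 4451 + 663 + 5158 = 15038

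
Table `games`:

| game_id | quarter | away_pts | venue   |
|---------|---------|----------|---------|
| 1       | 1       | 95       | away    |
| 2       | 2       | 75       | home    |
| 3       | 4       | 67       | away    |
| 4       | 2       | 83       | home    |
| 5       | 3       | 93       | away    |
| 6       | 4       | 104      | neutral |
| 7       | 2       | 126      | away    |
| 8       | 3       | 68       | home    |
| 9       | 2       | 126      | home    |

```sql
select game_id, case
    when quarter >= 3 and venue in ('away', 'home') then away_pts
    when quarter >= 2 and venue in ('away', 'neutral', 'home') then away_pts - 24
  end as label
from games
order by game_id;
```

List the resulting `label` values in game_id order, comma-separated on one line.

game_id=1: (no match → NULL) → NULL
game_id=2: quarter >= 2 and venue in ('away', 'neutral', 'home') → 51
game_id=3: quarter >= 3 and venue in ('away', 'home') → 67
game_id=4: quarter >= 2 and venue in ('away', 'neutral', 'home') → 59
game_id=5: quarter >= 3 and venue in ('away', 'home') → 93
game_id=6: quarter >= 2 and venue in ('away', 'neutral', 'home') → 80
game_id=7: quarter >= 2 and venue in ('away', 'neutral', 'home') → 102
game_id=8: quarter >= 3 and venue in ('away', 'home') → 68
game_id=9: quarter >= 2 and venue in ('away', 'neutral', 'home') → 102

NULL, 51, 67, 59, 93, 80, 102, 68, 102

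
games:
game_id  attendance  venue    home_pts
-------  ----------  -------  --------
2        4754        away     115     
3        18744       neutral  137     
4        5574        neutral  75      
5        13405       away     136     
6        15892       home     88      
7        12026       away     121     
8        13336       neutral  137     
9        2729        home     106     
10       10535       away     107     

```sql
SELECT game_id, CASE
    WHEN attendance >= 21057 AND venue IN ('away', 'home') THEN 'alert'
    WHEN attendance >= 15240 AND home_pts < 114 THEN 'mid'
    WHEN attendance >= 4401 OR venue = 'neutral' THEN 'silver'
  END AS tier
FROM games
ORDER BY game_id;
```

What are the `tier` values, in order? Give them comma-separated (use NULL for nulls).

silver, silver, silver, silver, mid, silver, silver, NULL, silver

game_id=2: attendance >= 4401 OR venue = 'neutral' → silver
game_id=3: attendance >= 4401 OR venue = 'neutral' → silver
game_id=4: attendance >= 4401 OR venue = 'neutral' → silver
game_id=5: attendance >= 4401 OR venue = 'neutral' → silver
game_id=6: attendance >= 15240 AND home_pts < 114 → mid
game_id=7: attendance >= 4401 OR venue = 'neutral' → silver
game_id=8: attendance >= 4401 OR venue = 'neutral' → silver
game_id=9: (no match → NULL) → NULL
game_id=10: attendance >= 4401 OR venue = 'neutral' → silver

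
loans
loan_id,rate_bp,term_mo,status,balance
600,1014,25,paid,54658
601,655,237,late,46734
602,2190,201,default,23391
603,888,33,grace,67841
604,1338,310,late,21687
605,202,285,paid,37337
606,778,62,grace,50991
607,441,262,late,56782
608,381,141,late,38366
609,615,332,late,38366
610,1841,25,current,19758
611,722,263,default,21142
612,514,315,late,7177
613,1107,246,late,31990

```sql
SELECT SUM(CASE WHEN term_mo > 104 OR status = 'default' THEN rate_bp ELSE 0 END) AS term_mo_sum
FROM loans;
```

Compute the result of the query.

8165

loan_id=600: ✗
loan_id=601: ✓ → 655
loan_id=602: ✓ → 2190
loan_id=603: ✗
loan_id=604: ✓ → 1338
loan_id=605: ✓ → 202
loan_id=606: ✗
loan_id=607: ✓ → 441
loan_id=608: ✓ → 381
loan_id=609: ✓ → 615
loan_id=610: ✗
loan_id=611: ✓ → 722
loan_id=612: ✓ → 514
loan_id=613: ✓ → 1107
term_mo_sum = 655 + 2190 + 1338 + 202 + 441 + 381 + 615 + 722 + 514 + 1107 = 8165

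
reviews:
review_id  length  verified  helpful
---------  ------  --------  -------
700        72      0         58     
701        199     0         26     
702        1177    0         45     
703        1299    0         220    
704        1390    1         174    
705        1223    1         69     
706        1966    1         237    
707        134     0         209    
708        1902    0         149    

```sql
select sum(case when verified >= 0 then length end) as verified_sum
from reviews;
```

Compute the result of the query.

review_id=700: ✓ → 72
review_id=701: ✓ → 199
review_id=702: ✓ → 1177
review_id=703: ✓ → 1299
review_id=704: ✓ → 1390
review_id=705: ✓ → 1223
review_id=706: ✓ → 1966
review_id=707: ✓ → 134
review_id=708: ✓ → 1902
verified_sum = 72 + 199 + 1177 + 1299 + 1390 + 1223 + 1966 + 134 + 1902 = 9362

9362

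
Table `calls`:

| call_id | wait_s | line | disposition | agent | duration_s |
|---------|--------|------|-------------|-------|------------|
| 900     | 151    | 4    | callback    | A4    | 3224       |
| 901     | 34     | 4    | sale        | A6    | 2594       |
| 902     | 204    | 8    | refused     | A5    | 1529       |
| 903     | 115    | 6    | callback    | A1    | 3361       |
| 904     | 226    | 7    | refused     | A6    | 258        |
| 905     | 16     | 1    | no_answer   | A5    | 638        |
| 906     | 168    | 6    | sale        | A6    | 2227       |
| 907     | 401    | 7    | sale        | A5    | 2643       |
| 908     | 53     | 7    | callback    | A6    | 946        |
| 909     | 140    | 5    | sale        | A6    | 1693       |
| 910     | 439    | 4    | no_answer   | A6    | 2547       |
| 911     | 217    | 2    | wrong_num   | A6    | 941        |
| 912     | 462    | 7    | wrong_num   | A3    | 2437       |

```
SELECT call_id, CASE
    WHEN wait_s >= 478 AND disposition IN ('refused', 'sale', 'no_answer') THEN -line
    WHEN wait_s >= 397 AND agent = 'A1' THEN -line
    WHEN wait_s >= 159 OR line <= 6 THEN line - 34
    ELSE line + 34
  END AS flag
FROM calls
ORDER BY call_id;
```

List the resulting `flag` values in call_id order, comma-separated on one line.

call_id=900: wait_s >= 159 OR line <= 6 → -30
call_id=901: wait_s >= 159 OR line <= 6 → -30
call_id=902: wait_s >= 159 OR line <= 6 → -26
call_id=903: wait_s >= 159 OR line <= 6 → -28
call_id=904: wait_s >= 159 OR line <= 6 → -27
call_id=905: wait_s >= 159 OR line <= 6 → -33
call_id=906: wait_s >= 159 OR line <= 6 → -28
call_id=907: wait_s >= 159 OR line <= 6 → -27
call_id=908: ELSE → 41
call_id=909: wait_s >= 159 OR line <= 6 → -29
call_id=910: wait_s >= 159 OR line <= 6 → -30
call_id=911: wait_s >= 159 OR line <= 6 → -32
call_id=912: wait_s >= 159 OR line <= 6 → -27

-30, -30, -26, -28, -27, -33, -28, -27, 41, -29, -30, -32, -27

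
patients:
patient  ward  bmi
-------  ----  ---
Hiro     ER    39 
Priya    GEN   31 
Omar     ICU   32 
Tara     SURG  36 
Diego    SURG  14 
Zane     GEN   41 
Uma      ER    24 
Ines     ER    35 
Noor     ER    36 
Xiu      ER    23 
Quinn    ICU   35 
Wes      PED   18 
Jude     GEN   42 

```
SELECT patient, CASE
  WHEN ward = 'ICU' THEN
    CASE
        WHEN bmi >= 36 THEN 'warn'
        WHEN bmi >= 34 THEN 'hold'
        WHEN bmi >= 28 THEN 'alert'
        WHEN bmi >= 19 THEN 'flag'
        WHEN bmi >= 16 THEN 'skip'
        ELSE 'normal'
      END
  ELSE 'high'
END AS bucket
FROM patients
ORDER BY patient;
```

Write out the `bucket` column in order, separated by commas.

patient=Diego: ward='SURG' → outer ELSE → high
patient=Hiro: ward='ER' → outer ELSE → high
patient=Ines: ward='ER' → outer ELSE → high
patient=Jude: ward='GEN' → outer ELSE → high
patient=Noor: ward='ER' → outer ELSE → high
patient=Omar: ward='ICU' → inner[bmi >= 28] → alert
patient=Priya: ward='GEN' → outer ELSE → high
patient=Quinn: ward='ICU' → inner[bmi >= 34] → hold
patient=Tara: ward='SURG' → outer ELSE → high
patient=Uma: ward='ER' → outer ELSE → high
patient=Wes: ward='PED' → outer ELSE → high
patient=Xiu: ward='ER' → outer ELSE → high
patient=Zane: ward='GEN' → outer ELSE → high

high, high, high, high, high, alert, high, hold, high, high, high, high, high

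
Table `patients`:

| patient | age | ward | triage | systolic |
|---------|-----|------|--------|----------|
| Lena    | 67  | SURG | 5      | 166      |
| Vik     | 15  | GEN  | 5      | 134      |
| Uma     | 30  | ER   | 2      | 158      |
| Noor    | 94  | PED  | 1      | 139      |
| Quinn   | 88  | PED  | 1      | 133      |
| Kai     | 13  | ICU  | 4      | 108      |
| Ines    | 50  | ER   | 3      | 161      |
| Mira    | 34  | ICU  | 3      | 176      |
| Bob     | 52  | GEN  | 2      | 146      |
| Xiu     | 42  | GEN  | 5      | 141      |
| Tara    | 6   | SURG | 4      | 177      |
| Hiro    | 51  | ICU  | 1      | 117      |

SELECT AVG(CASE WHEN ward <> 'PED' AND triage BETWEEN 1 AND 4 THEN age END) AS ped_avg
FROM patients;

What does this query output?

patient=Lena: ✗
patient=Vik: ✗
patient=Uma: ✓ → 30
patient=Noor: ✗
patient=Quinn: ✗
patient=Kai: ✓ → 13
patient=Ines: ✓ → 50
patient=Mira: ✓ → 34
patient=Bob: ✓ → 52
patient=Xiu: ✗
patient=Tara: ✓ → 6
patient=Hiro: ✓ → 51
ped_avg = (30 + 13 + 50 + 34 + 52 + 6 + 51) / 7 = 33.7142857143

33.7142857143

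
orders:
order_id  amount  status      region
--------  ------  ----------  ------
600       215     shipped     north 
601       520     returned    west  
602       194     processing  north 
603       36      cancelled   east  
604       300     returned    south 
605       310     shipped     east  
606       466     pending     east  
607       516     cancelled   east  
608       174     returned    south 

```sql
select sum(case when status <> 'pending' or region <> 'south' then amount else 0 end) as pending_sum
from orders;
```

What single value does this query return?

2731

order_id=600: ✓ → 215
order_id=601: ✓ → 520
order_id=602: ✓ → 194
order_id=603: ✓ → 36
order_id=604: ✓ → 300
order_id=605: ✓ → 310
order_id=606: ✓ → 466
order_id=607: ✓ → 516
order_id=608: ✓ → 174
pending_sum = 215 + 520 + 194 + 36 + 300 + 310 + 466 + 516 + 174 = 2731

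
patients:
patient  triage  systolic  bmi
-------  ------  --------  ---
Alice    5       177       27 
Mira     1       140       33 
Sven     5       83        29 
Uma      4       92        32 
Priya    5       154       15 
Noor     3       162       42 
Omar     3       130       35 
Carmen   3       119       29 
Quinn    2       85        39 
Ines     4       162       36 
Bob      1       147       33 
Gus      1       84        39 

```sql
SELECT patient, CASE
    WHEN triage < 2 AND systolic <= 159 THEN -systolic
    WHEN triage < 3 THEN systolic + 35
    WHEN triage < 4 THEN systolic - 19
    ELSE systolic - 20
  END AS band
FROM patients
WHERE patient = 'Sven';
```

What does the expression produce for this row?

patient = Sven: triage=5, systolic=83, bmi=29.
triage < 2 AND systolic <= 159 → false
triage < 3 → false
triage < 4 → false
No prior WHEN matched → ELSE → 63

63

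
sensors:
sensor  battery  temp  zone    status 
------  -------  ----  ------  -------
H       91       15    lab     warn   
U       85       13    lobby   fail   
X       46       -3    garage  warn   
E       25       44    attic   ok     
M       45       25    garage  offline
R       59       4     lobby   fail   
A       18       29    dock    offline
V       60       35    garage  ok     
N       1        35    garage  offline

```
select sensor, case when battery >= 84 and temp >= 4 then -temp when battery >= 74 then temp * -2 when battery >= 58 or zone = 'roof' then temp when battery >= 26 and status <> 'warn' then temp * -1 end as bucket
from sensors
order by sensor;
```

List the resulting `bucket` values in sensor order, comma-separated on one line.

NULL, NULL, -15, -25, NULL, 4, -13, 35, NULL

sensor=A: (no match → NULL) → NULL
sensor=E: (no match → NULL) → NULL
sensor=H: battery >= 84 and temp >= 4 → -15
sensor=M: battery >= 26 and status <> 'warn' → -25
sensor=N: (no match → NULL) → NULL
sensor=R: battery >= 58 or zone = 'roof' → 4
sensor=U: battery >= 84 and temp >= 4 → -13
sensor=V: battery >= 58 or zone = 'roof' → 35
sensor=X: (no match → NULL) → NULL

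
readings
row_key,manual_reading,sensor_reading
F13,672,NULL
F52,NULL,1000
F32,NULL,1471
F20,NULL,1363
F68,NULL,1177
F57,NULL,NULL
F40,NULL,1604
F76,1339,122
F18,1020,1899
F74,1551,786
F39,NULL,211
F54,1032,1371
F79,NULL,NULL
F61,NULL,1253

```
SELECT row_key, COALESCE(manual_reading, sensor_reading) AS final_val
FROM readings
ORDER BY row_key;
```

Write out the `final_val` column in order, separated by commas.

672, 1020, 1363, 1471, 211, 1604, 1000, 1032, NULL, 1253, 1177, 1551, 1339, NULL

row_key=F13: manual_reading=672 → 672
row_key=F18: manual_reading=1020 → 1020
row_key=F20: manual_reading=NULL, sensor_reading=1363 → 1363
row_key=F32: manual_reading=NULL, sensor_reading=1471 → 1471
row_key=F39: manual_reading=NULL, sensor_reading=211 → 211
row_key=F40: manual_reading=NULL, sensor_reading=1604 → 1604
row_key=F52: manual_reading=NULL, sensor_reading=1000 → 1000
row_key=F54: manual_reading=1032 → 1032
row_key=F57: manual_reading=NULL, sensor_reading=NULL (all NULL) → NULL
row_key=F61: manual_reading=NULL, sensor_reading=1253 → 1253
row_key=F68: manual_reading=NULL, sensor_reading=1177 → 1177
row_key=F74: manual_reading=1551 → 1551
row_key=F76: manual_reading=1339 → 1339
row_key=F79: manual_reading=NULL, sensor_reading=NULL (all NULL) → NULL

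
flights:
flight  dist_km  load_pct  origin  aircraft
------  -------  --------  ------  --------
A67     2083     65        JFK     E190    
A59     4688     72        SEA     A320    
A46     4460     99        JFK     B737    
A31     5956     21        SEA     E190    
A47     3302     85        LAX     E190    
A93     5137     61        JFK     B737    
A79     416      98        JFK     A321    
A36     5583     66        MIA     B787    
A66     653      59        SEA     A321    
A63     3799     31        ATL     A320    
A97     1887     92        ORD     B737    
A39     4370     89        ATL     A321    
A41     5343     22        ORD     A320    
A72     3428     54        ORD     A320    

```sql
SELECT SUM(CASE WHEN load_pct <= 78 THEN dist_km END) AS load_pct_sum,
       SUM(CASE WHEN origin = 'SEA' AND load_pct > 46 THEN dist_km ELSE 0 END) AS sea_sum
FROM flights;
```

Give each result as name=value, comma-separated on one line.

[load_pct_sum: load_pct <= 78]
flight=A67: ✓ → 2083
flight=A59: ✓ → 4688
flight=A46: ✗
flight=A31: ✓ → 5956
flight=A47: ✗
flight=A93: ✓ → 5137
flight=A79: ✗
flight=A36: ✓ → 5583
flight=A66: ✓ → 653
flight=A63: ✓ → 3799
flight=A97: ✗
flight=A39: ✗
flight=A41: ✓ → 5343
flight=A72: ✓ → 3428
load_pct_sum = 2083 + 4688 + 5956 + 5137 + 5583 + 653 + 3799 + 5343 + 3428 = 36670
—
[sea_sum: origin = 'SEA' AND load_pct > 46]
flight=A67: ✗
flight=A59: ✓ → 4688
flight=A46: ✗
flight=A31: ✗
flight=A47: ✗
flight=A93: ✗
flight=A79: ✗
flight=A36: ✗
flight=A66: ✓ → 653
flight=A63: ✗
flight=A97: ✗
flight=A39: ✗
flight=A41: ✗
flight=A72: ✗
sea_sum = 4688 + 653 = 5341

load_pct_sum=36670, sea_sum=5341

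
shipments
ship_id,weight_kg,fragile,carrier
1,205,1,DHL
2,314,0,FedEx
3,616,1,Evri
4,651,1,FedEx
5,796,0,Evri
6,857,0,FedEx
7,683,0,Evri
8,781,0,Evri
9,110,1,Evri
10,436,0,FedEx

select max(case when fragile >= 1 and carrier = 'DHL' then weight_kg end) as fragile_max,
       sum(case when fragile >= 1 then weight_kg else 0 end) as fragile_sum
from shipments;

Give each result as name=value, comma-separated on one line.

[fragile_max: fragile >= 1 and carrier = 'DHL']
ship_id=1: ✓ → 205
ship_id=2: ✗
ship_id=3: ✗
ship_id=4: ✗
ship_id=5: ✗
ship_id=6: ✗
ship_id=7: ✗
ship_id=8: ✗
ship_id=9: ✗
ship_id=10: ✗
fragile_max = MAX(205) = 205
—
[fragile_sum: fragile >= 1]
ship_id=1: ✓ → 205
ship_id=2: ✗
ship_id=3: ✓ → 616
ship_id=4: ✓ → 651
ship_id=5: ✗
ship_id=6: ✗
ship_id=7: ✗
ship_id=8: ✗
ship_id=9: ✓ → 110
ship_id=10: ✗
fragile_sum = 205 + 616 + 651 + 110 = 1582

fragile_max=205, fragile_sum=1582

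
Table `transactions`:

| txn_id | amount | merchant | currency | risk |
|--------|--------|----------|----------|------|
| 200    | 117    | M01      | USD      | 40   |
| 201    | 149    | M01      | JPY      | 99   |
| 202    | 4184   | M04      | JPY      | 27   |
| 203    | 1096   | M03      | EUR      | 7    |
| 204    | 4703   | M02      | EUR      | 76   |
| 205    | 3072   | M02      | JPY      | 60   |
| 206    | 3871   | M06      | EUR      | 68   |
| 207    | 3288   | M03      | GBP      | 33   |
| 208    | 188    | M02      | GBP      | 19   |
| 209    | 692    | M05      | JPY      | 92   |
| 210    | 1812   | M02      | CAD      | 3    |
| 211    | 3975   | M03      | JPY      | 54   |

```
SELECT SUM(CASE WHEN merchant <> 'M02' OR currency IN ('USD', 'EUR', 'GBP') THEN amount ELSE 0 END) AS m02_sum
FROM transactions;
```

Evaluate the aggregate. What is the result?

txn_id=200: ✓ → 117
txn_id=201: ✓ → 149
txn_id=202: ✓ → 4184
txn_id=203: ✓ → 1096
txn_id=204: ✓ → 4703
txn_id=205: ✗
txn_id=206: ✓ → 3871
txn_id=207: ✓ → 3288
txn_id=208: ✓ → 188
txn_id=209: ✓ → 692
txn_id=210: ✗
txn_id=211: ✓ → 3975
m02_sum = 117 + 149 + 4184 + 1096 + 4703 + 3871 + 3288 + 188 + 692 + 3975 = 22263

22263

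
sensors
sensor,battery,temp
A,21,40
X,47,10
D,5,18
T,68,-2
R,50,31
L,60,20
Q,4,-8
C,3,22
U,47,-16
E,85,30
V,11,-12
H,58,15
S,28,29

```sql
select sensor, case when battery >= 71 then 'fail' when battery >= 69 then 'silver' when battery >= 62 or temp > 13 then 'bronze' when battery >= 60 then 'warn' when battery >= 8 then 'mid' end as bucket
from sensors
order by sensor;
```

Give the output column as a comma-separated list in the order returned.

bronze, bronze, bronze, fail, bronze, bronze, NULL, bronze, bronze, bronze, mid, mid, mid

sensor=A: battery >= 62 or temp > 13 → bronze
sensor=C: battery >= 62 or temp > 13 → bronze
sensor=D: battery >= 62 or temp > 13 → bronze
sensor=E: battery >= 71 → fail
sensor=H: battery >= 62 or temp > 13 → bronze
sensor=L: battery >= 62 or temp > 13 → bronze
sensor=Q: (no match → NULL) → NULL
sensor=R: battery >= 62 or temp > 13 → bronze
sensor=S: battery >= 62 or temp > 13 → bronze
sensor=T: battery >= 62 or temp > 13 → bronze
sensor=U: battery >= 8 → mid
sensor=V: battery >= 8 → mid
sensor=X: battery >= 8 → mid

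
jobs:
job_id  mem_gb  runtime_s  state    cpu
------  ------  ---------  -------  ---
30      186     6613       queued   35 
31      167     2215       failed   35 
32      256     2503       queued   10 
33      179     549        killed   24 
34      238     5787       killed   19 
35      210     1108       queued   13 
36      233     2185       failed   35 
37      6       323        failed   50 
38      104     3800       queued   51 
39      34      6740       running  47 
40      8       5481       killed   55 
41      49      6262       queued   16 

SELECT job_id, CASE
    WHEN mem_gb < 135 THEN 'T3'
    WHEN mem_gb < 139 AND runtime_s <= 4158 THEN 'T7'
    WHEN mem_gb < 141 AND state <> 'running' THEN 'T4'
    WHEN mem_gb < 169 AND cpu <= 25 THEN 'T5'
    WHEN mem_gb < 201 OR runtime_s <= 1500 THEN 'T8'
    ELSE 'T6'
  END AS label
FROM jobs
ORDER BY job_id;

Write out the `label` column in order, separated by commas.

T8, T8, T6, T8, T6, T8, T6, T3, T3, T3, T3, T3

job_id=30: mem_gb < 201 OR runtime_s <= 1500 → T8
job_id=31: mem_gb < 201 OR runtime_s <= 1500 → T8
job_id=32: ELSE → T6
job_id=33: mem_gb < 201 OR runtime_s <= 1500 → T8
job_id=34: ELSE → T6
job_id=35: mem_gb < 201 OR runtime_s <= 1500 → T8
job_id=36: ELSE → T6
job_id=37: mem_gb < 135 → T3
job_id=38: mem_gb < 135 → T3
job_id=39: mem_gb < 135 → T3
job_id=40: mem_gb < 135 → T3
job_id=41: mem_gb < 135 → T3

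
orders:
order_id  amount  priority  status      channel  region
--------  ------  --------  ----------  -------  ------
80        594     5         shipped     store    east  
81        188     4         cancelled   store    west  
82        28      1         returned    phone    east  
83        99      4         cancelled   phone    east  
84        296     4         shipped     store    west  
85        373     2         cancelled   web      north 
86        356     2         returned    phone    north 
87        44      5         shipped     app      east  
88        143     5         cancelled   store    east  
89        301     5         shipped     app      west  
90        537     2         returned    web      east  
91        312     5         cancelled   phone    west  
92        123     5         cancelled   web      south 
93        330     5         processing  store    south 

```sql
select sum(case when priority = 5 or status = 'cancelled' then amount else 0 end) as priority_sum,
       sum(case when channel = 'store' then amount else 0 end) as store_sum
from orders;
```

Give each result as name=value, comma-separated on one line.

[priority_sum: priority = 5 or status = 'cancelled']
order_id=80: ✓ → 594
order_id=81: ✓ → 188
order_id=82: ✗
order_id=83: ✓ → 99
order_id=84: ✗
order_id=85: ✓ → 373
order_id=86: ✗
order_id=87: ✓ → 44
order_id=88: ✓ → 143
order_id=89: ✓ → 301
order_id=90: ✗
order_id=91: ✓ → 312
order_id=92: ✓ → 123
order_id=93: ✓ → 330
priority_sum = 594 + 188 + 99 + 373 + 44 + 143 + 301 + 312 + 123 + 330 = 2507
—
[store_sum: channel = 'store']
order_id=80: ✓ → 594
order_id=81: ✓ → 188
order_id=82: ✗
order_id=83: ✗
order_id=84: ✓ → 296
order_id=85: ✗
order_id=86: ✗
order_id=87: ✗
order_id=88: ✓ → 143
order_id=89: ✗
order_id=90: ✗
order_id=91: ✗
order_id=92: ✗
order_id=93: ✓ → 330
store_sum = 594 + 188 + 296 + 143 + 330 = 1551

priority_sum=2507, store_sum=1551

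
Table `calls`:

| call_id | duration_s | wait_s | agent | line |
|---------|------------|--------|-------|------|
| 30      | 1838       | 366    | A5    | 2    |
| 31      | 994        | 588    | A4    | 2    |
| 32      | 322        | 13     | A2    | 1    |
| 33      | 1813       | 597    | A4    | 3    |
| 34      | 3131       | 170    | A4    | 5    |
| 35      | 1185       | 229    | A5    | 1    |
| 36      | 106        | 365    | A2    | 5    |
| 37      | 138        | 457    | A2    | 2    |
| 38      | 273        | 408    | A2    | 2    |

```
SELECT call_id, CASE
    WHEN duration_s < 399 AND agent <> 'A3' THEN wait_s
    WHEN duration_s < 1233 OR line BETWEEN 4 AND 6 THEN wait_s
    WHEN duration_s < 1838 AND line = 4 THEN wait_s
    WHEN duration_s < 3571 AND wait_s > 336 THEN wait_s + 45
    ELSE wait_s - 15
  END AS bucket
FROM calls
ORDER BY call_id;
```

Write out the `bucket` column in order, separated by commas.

call_id=30: duration_s < 3571 AND wait_s > 336 → 411
call_id=31: duration_s < 1233 OR line BETWEEN 4 AND 6 → 588
call_id=32: duration_s < 399 AND agent <> 'A3' → 13
call_id=33: duration_s < 3571 AND wait_s > 336 → 642
call_id=34: duration_s < 1233 OR line BETWEEN 4 AND 6 → 170
call_id=35: duration_s < 1233 OR line BETWEEN 4 AND 6 → 229
call_id=36: duration_s < 399 AND agent <> 'A3' → 365
call_id=37: duration_s < 399 AND agent <> 'A3' → 457
call_id=38: duration_s < 399 AND agent <> 'A3' → 408

411, 588, 13, 642, 170, 229, 365, 457, 408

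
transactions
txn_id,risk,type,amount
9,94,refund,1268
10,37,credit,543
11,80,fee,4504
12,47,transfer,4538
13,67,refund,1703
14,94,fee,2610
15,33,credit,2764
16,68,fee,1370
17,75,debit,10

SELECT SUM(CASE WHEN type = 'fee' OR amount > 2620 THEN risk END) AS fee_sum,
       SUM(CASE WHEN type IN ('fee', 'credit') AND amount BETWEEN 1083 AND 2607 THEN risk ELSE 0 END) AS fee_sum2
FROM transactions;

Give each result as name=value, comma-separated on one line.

fee_sum=322, fee_sum2=68

[fee_sum: type = 'fee' OR amount > 2620]
txn_id=9: ✗
txn_id=10: ✗
txn_id=11: ✓ → 80
txn_id=12: ✓ → 47
txn_id=13: ✗
txn_id=14: ✓ → 94
txn_id=15: ✓ → 33
txn_id=16: ✓ → 68
txn_id=17: ✗
fee_sum = 80 + 47 + 94 + 33 + 68 = 322
—
[fee_sum2: type IN ('fee', 'credit') AND amount BETWEEN 1083 AND 2607]
txn_id=9: ✗
txn_id=10: ✗
txn_id=11: ✗
txn_id=12: ✗
txn_id=13: ✗
txn_id=14: ✗
txn_id=15: ✗
txn_id=16: ✓ → 68
txn_id=17: ✗
fee_sum2 = 68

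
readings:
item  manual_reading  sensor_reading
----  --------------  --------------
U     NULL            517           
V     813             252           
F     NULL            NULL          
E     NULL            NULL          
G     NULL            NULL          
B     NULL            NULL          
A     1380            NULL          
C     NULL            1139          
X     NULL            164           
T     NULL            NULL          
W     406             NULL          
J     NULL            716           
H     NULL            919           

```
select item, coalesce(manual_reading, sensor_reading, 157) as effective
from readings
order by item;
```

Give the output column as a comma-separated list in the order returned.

1380, 157, 1139, 157, 157, 157, 919, 716, 157, 517, 813, 406, 164

item=A: manual_reading=1380 → 1380
item=B: manual_reading=NULL, sensor_reading=NULL, → literal 157 → 157
item=C: manual_reading=NULL, sensor_reading=1139 → 1139
item=E: manual_reading=NULL, sensor_reading=NULL, → literal 157 → 157
item=F: manual_reading=NULL, sensor_reading=NULL, → literal 157 → 157
item=G: manual_reading=NULL, sensor_reading=NULL, → literal 157 → 157
item=H: manual_reading=NULL, sensor_reading=919 → 919
item=J: manual_reading=NULL, sensor_reading=716 → 716
item=T: manual_reading=NULL, sensor_reading=NULL, → literal 157 → 157
item=U: manual_reading=NULL, sensor_reading=517 → 517
item=V: manual_reading=813 → 813
item=W: manual_reading=406 → 406
item=X: manual_reading=NULL, sensor_reading=164 → 164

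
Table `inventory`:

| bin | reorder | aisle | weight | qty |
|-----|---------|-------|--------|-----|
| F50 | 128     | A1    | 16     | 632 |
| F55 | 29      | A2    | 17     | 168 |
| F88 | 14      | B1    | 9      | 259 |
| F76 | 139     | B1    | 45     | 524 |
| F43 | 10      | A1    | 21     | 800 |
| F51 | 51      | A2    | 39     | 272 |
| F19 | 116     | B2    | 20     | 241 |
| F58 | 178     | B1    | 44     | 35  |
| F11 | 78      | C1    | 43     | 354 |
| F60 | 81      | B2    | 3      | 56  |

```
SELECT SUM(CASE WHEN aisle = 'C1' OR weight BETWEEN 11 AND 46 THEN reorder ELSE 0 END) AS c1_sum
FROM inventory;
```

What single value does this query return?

729

bin=F50: ✓ → 128
bin=F55: ✓ → 29
bin=F88: ✗
bin=F76: ✓ → 139
bin=F43: ✓ → 10
bin=F51: ✓ → 51
bin=F19: ✓ → 116
bin=F58: ✓ → 178
bin=F11: ✓ → 78
bin=F60: ✗
c1_sum = 128 + 29 + 139 + 10 + 51 + 116 + 178 + 78 = 729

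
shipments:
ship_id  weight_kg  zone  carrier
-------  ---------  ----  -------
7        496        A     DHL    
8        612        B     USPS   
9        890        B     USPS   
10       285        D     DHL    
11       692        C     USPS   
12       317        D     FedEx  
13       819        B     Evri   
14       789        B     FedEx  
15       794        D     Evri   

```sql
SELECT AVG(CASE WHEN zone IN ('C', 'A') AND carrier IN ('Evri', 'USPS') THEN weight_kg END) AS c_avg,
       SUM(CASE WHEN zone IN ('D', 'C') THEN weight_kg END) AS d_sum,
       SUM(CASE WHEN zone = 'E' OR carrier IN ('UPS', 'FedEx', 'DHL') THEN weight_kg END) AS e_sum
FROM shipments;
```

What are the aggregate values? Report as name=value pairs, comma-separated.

c_avg=692, d_sum=2088, e_sum=1887

[c_avg: zone IN ('C', 'A') AND carrier IN ('Evri', 'USPS')]
ship_id=7: ✗
ship_id=8: ✗
ship_id=9: ✗
ship_id=10: ✗
ship_id=11: ✓ → 692
ship_id=12: ✗
ship_id=13: ✗
ship_id=14: ✗
ship_id=15: ✗
c_avg = 692
—
[d_sum: zone IN ('D', 'C')]
ship_id=7: ✗
ship_id=8: ✗
ship_id=9: ✗
ship_id=10: ✓ → 285
ship_id=11: ✓ → 692
ship_id=12: ✓ → 317
ship_id=13: ✗
ship_id=14: ✗
ship_id=15: ✓ → 794
d_sum = 285 + 692 + 317 + 794 = 2088
—
[e_sum: zone = 'E' OR carrier IN ('UPS', 'FedEx', 'DHL')]
ship_id=7: ✓ → 496
ship_id=8: ✗
ship_id=9: ✗
ship_id=10: ✓ → 285
ship_id=11: ✗
ship_id=12: ✓ → 317
ship_id=13: ✗
ship_id=14: ✓ → 789
ship_id=15: ✗
e_sum = 496 + 285 + 317 + 789 = 1887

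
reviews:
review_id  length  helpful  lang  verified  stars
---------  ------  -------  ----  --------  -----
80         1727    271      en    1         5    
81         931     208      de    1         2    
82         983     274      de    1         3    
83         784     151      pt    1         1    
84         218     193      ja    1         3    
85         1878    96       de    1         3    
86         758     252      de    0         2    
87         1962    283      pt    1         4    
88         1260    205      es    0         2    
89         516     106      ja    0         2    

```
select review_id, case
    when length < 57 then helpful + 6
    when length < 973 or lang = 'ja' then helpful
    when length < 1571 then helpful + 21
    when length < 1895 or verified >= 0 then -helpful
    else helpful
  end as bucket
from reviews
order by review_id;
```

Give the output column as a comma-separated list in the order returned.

review_id=80: length < 1895 or verified >= 0 → -271
review_id=81: length < 973 or lang = 'ja' → 208
review_id=82: length < 1571 → 295
review_id=83: length < 973 or lang = 'ja' → 151
review_id=84: length < 973 or lang = 'ja' → 193
review_id=85: length < 1895 or verified >= 0 → -96
review_id=86: length < 973 or lang = 'ja' → 252
review_id=87: length < 1895 or verified >= 0 → -283
review_id=88: length < 1571 → 226
review_id=89: length < 973 or lang = 'ja' → 106

-271, 208, 295, 151, 193, -96, 252, -283, 226, 106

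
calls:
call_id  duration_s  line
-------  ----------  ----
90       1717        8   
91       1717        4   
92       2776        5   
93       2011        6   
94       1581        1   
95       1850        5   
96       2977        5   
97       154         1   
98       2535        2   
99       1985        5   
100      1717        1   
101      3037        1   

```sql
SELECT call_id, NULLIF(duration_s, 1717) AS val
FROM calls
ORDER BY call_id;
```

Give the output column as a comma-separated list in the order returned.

NULL, NULL, 2776, 2011, 1581, 1850, 2977, 154, 2535, 1985, NULL, 3037

call_id=90: duration_s=1717 vs 1717: equal → NULL
call_id=91: duration_s=1717 vs 1717: equal → NULL
call_id=92: duration_s=2776 vs 1717: differ → 2776
call_id=93: duration_s=2011 vs 1717: differ → 2011
call_id=94: duration_s=1581 vs 1717: differ → 1581
call_id=95: duration_s=1850 vs 1717: differ → 1850
call_id=96: duration_s=2977 vs 1717: differ → 2977
call_id=97: duration_s=154 vs 1717: differ → 154
call_id=98: duration_s=2535 vs 1717: differ → 2535
call_id=99: duration_s=1985 vs 1717: differ → 1985
call_id=100: duration_s=1717 vs 1717: equal → NULL
call_id=101: duration_s=3037 vs 1717: differ → 3037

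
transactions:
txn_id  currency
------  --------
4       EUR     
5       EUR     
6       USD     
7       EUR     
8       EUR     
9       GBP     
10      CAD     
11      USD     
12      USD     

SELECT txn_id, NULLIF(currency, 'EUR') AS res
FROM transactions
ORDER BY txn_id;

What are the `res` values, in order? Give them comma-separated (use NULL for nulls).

txn_id=4: currency=EUR vs EUR: equal → NULL
txn_id=5: currency=EUR vs EUR: equal → NULL
txn_id=6: currency=USD vs EUR: differ → USD
txn_id=7: currency=EUR vs EUR: equal → NULL
txn_id=8: currency=EUR vs EUR: equal → NULL
txn_id=9: currency=GBP vs EUR: differ → GBP
txn_id=10: currency=CAD vs EUR: differ → CAD
txn_id=11: currency=USD vs EUR: differ → USD
txn_id=12: currency=USD vs EUR: differ → USD

NULL, NULL, USD, NULL, NULL, GBP, CAD, USD, USD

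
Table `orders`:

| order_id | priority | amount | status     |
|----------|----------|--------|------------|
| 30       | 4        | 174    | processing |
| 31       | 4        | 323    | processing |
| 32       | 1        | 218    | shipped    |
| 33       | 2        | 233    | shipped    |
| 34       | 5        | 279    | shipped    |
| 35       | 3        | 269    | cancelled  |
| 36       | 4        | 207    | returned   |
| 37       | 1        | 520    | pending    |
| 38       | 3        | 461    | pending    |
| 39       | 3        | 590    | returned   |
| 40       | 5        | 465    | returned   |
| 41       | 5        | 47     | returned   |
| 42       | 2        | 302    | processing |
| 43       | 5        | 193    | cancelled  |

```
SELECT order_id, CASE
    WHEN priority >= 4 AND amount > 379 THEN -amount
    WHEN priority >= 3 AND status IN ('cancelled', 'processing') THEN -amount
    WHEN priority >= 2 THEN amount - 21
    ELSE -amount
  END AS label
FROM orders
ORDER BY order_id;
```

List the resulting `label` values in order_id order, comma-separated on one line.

-174, -323, -218, 212, 258, -269, 186, -520, 440, 569, -465, 26, 281, -193

order_id=30: priority >= 3 AND status IN ('cancelled', 'processing') → -174
order_id=31: priority >= 3 AND status IN ('cancelled', 'processing') → -323
order_id=32: ELSE → -218
order_id=33: priority >= 2 → 212
order_id=34: priority >= 2 → 258
order_id=35: priority >= 3 AND status IN ('cancelled', 'processing') → -269
order_id=36: priority >= 2 → 186
order_id=37: ELSE → -520
order_id=38: priority >= 2 → 440
order_id=39: priority >= 2 → 569
order_id=40: priority >= 4 AND amount > 379 → -465
order_id=41: priority >= 2 → 26
order_id=42: priority >= 2 → 281
order_id=43: priority >= 3 AND status IN ('cancelled', 'processing') → -193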